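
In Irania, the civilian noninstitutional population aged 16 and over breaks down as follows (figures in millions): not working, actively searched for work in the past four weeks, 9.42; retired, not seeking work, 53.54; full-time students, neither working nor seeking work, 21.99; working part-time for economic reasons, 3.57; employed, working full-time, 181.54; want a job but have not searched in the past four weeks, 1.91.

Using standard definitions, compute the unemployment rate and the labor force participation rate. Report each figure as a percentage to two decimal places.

Employed = 3.57 + 181.54 = 185.11 million (anyone who worked, including part-time for economic reasons, counts as employed).
Unemployed = 9.42 million.
Labor force = 185.11 + 9.42 = 194.53 million.
Not in labor force = 53.54 + 21.99 + 1.91 = 77.44 million (those not working and not actively searching are outside the labor force — including those who want a job but have given up searching).
Civilian working-age population = 194.53 + 77.44 = 271.97 million.
Unemployment rate = 9.42 / 194.53 = 4.84%.
Labor force participation rate = 194.53 / 271.97 = 71.53%.

Unemployment rate ≈ 4.84%; labor force participation rate ≈ 71.53%.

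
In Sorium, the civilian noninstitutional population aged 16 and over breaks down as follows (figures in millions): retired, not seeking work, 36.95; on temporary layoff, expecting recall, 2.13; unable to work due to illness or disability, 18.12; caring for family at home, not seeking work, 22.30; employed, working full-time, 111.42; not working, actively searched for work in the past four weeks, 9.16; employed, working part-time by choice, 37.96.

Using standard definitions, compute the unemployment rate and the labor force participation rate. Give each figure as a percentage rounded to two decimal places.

Unemployment rate ≈ 7.03%; labor force participation rate ≈ 67.50%.

Employed = 111.42 + 37.96 = 149.38 million.
Unemployed = 2.13 + 9.16 = 11.29 million (jobless and actively searching, or on temporary layoff).
Labor force = 149.38 + 11.29 = 160.67 million.
Not in labor force = 36.95 + 18.12 + 22.30 = 77.37 million (those not working and not actively searching are outside the labor force).
Civilian working-age population = 160.67 + 77.37 = 238.04 million.
Unemployment rate = 11.29 / 160.67 = 7.03%.
Labor force participation rate = 160.67 / 238.04 = 67.50%.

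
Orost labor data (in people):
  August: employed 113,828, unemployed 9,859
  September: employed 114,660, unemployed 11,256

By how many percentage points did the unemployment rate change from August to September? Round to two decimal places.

August: labor force = 113,828 + 9,859 = 123,687; u = 9,859/123,687 = 7.97%.
September: labor force = 114,660 + 11,256 = 125,916; u = 11,256/125,916 = 8.94%.
Change = 8.94% − 7.97% = +0.97 pp.

The unemployment rate changed by +0.97 percentage points.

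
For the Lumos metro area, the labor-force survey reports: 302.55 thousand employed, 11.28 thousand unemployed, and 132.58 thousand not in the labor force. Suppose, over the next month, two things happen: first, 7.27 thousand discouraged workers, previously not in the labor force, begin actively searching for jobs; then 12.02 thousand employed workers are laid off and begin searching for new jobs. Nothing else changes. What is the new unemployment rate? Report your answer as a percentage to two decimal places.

New unemployment rate ≈ 9.52%.

Initially, labor force = 302.55 + 11.28 = 313.83 thousand, so u = 11.28/313.83 = 3.59%.
After the first change, unemployed and labor force both rise by 7.27 → E = 302.55, U = 18.55, labor force = 321.10 thousand.
After the second change, employed falls and unemployed rises by 12.02; labor force unchanged → E = 290.53, U = 30.57, labor force = 321.10 thousand.
New unemployment rate = 30.57 / 321.10 = 9.52%.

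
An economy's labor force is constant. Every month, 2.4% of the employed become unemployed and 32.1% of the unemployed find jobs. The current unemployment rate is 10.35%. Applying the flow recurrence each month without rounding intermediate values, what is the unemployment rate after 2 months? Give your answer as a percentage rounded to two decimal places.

Unemployment rate after two months ≈ 8.41%.

With a fixed labor force, u_{t+1} = u_t + s·(1−u_t) − f·u_t = u_t·(1−s−f) + s.
Here 1−s−f = 0.655 and s = 0.024.
u_1 = 0.103500 × 0.655 + 0.024 = 0.091792.
u_2 = 0.091792 × 0.655 + 0.024 = 0.084124.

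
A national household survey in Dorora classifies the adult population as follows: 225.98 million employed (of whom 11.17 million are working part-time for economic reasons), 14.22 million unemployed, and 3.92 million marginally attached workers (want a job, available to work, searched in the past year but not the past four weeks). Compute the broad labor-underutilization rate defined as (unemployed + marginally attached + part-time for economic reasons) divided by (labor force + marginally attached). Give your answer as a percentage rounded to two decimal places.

Labor force = 225.98 + 14.22 = 240.20 million.
Numerator = 14.22 + 3.92 + 11.17 = 29.31 million.
Denominator = 240.20 + 3.92 = 244.12 million.
Broad rate = 29.31 / 244.12 = 12.01%.

Broad underutilization rate ≈ 12.01%.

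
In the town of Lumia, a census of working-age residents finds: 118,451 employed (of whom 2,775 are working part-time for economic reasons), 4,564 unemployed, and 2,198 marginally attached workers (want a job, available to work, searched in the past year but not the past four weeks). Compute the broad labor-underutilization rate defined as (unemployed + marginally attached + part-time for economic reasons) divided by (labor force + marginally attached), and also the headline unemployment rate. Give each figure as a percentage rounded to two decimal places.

Broad underutilization rate ≈ 7.62%; headline unemployment rate ≈ 3.71%.

Labor force = 118,451 + 4,564 = 123,015.
Numerator = 4,564 + 2,198 + 2,775 = 9,537.
Denominator = 123,015 + 2,198 = 125,213.
Broad rate = 9,537 / 125,213 = 7.62%.
Headline unemployment rate = 4,564 / 123,015 = 3.71%.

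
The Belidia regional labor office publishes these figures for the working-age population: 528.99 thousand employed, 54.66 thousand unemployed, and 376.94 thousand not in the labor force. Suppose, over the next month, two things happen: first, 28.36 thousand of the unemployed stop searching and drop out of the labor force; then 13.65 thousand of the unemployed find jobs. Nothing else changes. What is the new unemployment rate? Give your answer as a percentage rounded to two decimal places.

Initially, labor force = 528.99 + 54.66 = 583.65 thousand, so u = 54.66/583.65 = 9.37%.
After the first change, unemployed and labor force both fall by 28.36 → E = 528.99, U = 26.30, labor force = 555.29 thousand.
After the second change, unemployed falls and employed rises by 13.65; labor force unchanged → E = 542.64, U = 12.65, labor force = 555.29 thousand.
New unemployment rate = 12.65 / 555.29 = 2.28%.

New unemployment rate ≈ 2.28%.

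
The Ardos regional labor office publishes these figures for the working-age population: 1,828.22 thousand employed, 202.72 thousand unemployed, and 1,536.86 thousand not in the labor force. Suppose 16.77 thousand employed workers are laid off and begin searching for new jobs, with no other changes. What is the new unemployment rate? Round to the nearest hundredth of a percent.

New unemployment rate ≈ 10.81%.

Initially, labor force = 1,828.22 + 202.72 = 2,030.94 thousand, so u = 202.72/2,030.94 = 9.98%.
After the change, employed falls and unemployed rises by 16.77; labor force unchanged → E = 1,811.45, U = 219.49, labor force = 2,030.94 thousand.
New unemployment rate = 219.49 / 2,030.94 = 10.81%.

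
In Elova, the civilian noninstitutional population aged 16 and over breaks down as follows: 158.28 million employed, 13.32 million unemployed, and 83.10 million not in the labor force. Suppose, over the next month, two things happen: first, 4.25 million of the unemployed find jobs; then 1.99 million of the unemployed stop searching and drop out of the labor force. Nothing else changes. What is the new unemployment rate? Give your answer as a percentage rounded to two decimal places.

New unemployment rate ≈ 4.17%.

Initially, labor force = 158.28 + 13.32 = 171.60 million, so u = 13.32/171.60 = 7.76%.
After the first change, unemployed falls and employed rises by 4.25; labor force unchanged → E = 162.53, U = 9.07, labor force = 171.60 million.
After the second change, unemployed and labor force both fall by 1.99 → E = 162.53, U = 7.08, labor force = 169.61 million.
New unemployment rate = 7.08 / 169.61 = 4.17%.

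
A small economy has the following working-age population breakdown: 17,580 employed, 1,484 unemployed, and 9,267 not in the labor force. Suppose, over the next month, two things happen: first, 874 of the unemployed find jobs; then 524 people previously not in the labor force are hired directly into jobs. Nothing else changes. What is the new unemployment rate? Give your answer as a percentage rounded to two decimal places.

New unemployment rate ≈ 3.11%.

Initially, labor force = 17,580 + 1,484 = 19,064, so u = 1,484/19,064 = 7.78%.
After the first change, unemployed falls and employed rises by 874; labor force unchanged → E = 18,454, U = 610, labor force = 19,064.
After the second change, employed and labor force both rise by 524; unemployed unchanged → E = 18,978, U = 610, labor force = 19,588.
New unemployment rate = 610 / 19,588 = 3.11%.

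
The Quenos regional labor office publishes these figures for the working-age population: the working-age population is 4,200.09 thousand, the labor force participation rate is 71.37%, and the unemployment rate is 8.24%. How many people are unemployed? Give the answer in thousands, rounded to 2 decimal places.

Labor force = 0.7137 × 4,200.09 = 2,997.60 thousand.
Unemployed = 0.0824 × 2,997.60 ≈ 247.00 thousand.

About 247.00 thousand are unemployed.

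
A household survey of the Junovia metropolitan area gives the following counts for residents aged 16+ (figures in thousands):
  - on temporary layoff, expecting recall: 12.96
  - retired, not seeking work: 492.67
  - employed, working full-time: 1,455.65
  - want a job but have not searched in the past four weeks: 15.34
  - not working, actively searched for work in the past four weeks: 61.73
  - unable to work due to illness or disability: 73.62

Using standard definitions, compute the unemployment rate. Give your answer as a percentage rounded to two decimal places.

Employed = 1,455.65 thousand.
Unemployed = 12.96 + 61.73 = 74.69 thousand (jobless and actively searching, or on temporary layoff).
Labor force = 1,455.65 + 74.69 = 1,530.34 thousand.
Unemployment rate = 74.69 / 1,530.34 = 4.88%.

Unemployment rate ≈ 4.88%.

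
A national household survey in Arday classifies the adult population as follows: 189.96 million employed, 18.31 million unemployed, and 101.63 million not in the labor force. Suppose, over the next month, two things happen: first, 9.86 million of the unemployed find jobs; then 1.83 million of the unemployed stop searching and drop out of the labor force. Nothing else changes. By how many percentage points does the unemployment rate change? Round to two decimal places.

Initially, labor force = 189.96 + 18.31 = 208.27 million, so u = 18.31/208.27 = 8.79%.
After the first change, unemployed falls and employed rises by 9.86; labor force unchanged → E = 199.82, U = 8.45, labor force = 208.27 million.
After the second change, unemployed and labor force both fall by 1.83 → E = 199.82, U = 6.62, labor force = 206.44 million.
New unemployment rate = 6.62 / 206.44 = 3.21%.
Change = 3.21% − 8.79% = −5.58 percentage points.

The unemployment rate changes by −5.58 percentage points.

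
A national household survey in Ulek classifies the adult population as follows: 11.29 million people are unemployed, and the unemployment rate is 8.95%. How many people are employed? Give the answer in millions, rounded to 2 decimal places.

About 114.86 million are employed.

Labor force = U / u = 11.29 / 0.0895 ≈ 126.15 million.
Employed = labor force − unemployed = 126.15 − 11.29 = 114.86 million.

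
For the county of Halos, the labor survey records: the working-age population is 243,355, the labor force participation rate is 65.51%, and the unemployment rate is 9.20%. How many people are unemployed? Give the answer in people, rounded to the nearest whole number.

About 14,667 are unemployed.

Labor force = 0.6551 × 243,355 = 159,422.
Unemployed = 0.0920 × 159,422 ≈ 14,667.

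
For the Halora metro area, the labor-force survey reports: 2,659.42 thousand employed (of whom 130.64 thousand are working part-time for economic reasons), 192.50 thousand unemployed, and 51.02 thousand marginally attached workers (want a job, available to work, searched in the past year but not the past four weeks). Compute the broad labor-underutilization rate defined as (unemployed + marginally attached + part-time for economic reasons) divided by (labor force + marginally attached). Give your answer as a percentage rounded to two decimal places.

Broad underutilization rate ≈ 12.89%.

Labor force = 2,659.42 + 192.50 = 2,851.92 thousand.
Numerator = 192.50 + 51.02 + 130.64 = 374.16 thousand.
Denominator = 2,851.92 + 51.02 = 2,902.94 thousand.
Broad rate = 374.16 / 2,902.94 = 12.89%.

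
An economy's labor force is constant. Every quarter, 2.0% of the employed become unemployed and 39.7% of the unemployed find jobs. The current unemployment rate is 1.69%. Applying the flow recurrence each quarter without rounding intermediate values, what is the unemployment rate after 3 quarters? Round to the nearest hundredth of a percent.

With a fixed labor force, u_{t+1} = u_t + s·(1−u_t) − f·u_t = u_t·(1−s−f) + s.
Here 1−s−f = 0.583 and s = 0.020.
u_1 = 0.016900 × 0.583 + 0.020 = 0.029853.
u_2 = 0.029853 × 0.583 + 0.020 = 0.037404.
u_3 = 0.037404 × 0.583 + 0.020 = 0.041807.

Unemployment rate after three quarters ≈ 4.18%.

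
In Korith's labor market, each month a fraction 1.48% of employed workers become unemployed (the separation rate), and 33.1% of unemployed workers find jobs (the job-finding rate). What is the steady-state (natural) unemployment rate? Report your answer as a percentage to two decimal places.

At steady state the flows balance: s·E = f·U, so U/(E+U) = s/(s+f).
u* = 1.48 / (1.48 + 33.1) = 1.48 / 34.58 = 4.28%.

Steady-state unemployment rate ≈ 4.28%.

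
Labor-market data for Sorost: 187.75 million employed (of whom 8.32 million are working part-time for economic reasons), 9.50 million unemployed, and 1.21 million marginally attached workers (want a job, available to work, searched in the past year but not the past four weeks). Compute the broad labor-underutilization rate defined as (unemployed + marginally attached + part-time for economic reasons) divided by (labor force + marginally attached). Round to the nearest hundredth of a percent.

Broad underutilization rate ≈ 9.59%.

Labor force = 187.75 + 9.50 = 197.25 million.
Numerator = 9.50 + 1.21 + 8.32 = 19.03 million.
Denominator = 197.25 + 1.21 = 198.46 million.
Broad rate = 19.03 / 198.46 = 9.59%.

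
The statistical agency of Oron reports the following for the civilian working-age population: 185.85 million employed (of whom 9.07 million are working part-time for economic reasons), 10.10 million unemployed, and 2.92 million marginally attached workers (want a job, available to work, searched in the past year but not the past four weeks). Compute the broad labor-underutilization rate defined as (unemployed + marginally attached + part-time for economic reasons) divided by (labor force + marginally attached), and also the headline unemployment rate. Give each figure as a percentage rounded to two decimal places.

Labor force = 185.85 + 10.10 = 195.95 million.
Numerator = 10.10 + 2.92 + 9.07 = 22.09 million.
Denominator = 195.95 + 2.92 = 198.87 million.
Broad rate = 22.09 / 198.87 = 11.11%.
Headline unemployment rate = 10.10 / 195.95 = 5.15%.

Broad underutilization rate ≈ 11.11%; headline unemployment rate ≈ 5.15%.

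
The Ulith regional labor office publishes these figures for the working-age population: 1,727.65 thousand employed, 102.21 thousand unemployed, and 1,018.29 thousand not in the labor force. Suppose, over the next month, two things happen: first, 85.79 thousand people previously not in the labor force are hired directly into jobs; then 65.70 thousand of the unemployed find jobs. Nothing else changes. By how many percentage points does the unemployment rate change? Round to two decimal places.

Initially, labor force = 1,727.65 + 102.21 = 1,829.86 thousand, so u = 102.21/1,829.86 = 5.59%.
After the first change, employed and labor force both rise by 85.79; unemployed unchanged → E = 1,813.44, U = 102.21, labor force = 1,915.65 thousand.
After the second change, unemployed falls and employed rises by 65.70; labor force unchanged → E = 1,879.14, U = 36.51, labor force = 1,915.65 thousand.
New unemployment rate = 36.51 / 1,915.65 = 1.91%.
Change = 1.91% − 5.59% = −3.68 percentage points.

The unemployment rate changes by −3.68 percentage points.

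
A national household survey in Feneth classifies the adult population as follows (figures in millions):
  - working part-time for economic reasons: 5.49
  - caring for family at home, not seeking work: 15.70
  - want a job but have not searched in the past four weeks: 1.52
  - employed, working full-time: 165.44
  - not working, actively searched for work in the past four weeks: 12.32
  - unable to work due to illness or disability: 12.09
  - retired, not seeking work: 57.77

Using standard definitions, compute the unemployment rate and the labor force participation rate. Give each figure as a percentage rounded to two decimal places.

Unemployment rate ≈ 6.72%; labor force participation rate ≈ 67.79%.

Employed = 5.49 + 165.44 = 170.93 million (anyone who worked, including part-time for economic reasons, counts as employed).
Unemployed = 12.32 million.
Labor force = 170.93 + 12.32 = 183.25 million.
Not in labor force = 15.70 + 1.52 + 12.09 + 57.77 = 87.08 million (those not working and not actively searching are outside the labor force — including those who want a job but have given up searching).
Civilian working-age population = 183.25 + 87.08 = 270.33 million.
Unemployment rate = 12.32 / 183.25 = 6.72%.
Labor force participation rate = 183.25 / 270.33 = 67.79%.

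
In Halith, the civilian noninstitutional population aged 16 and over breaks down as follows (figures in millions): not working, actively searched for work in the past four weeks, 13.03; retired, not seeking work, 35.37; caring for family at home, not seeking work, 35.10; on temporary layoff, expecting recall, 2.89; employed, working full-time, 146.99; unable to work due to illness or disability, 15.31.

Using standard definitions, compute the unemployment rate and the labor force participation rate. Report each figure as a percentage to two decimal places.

Employed = 146.99 million.
Unemployed = 13.03 + 2.89 = 15.92 million (jobless and actively searching, or on temporary layoff).
Labor force = 146.99 + 15.92 = 162.91 million.
Not in labor force = 35.37 + 35.10 + 15.31 = 85.78 million (those not working and not actively searching are outside the labor force).
Civilian working-age population = 162.91 + 85.78 = 248.69 million.
Unemployment rate = 15.92 / 162.91 = 9.77%.
Labor force participation rate = 162.91 / 248.69 = 65.51%.

Unemployment rate ≈ 9.77%; labor force participation rate ≈ 65.51%.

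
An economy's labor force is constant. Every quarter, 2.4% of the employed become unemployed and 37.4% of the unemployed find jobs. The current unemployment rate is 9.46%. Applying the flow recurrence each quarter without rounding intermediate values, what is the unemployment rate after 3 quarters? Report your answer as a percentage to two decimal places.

With a fixed labor force, u_{t+1} = u_t + s·(1−u_t) − f·u_t = u_t·(1−s−f) + s.
Here 1−s−f = 0.602 and s = 0.024.
u_1 = 0.094600 × 0.602 + 0.024 = 0.080949.
u_2 = 0.080949 × 0.602 + 0.024 = 0.072731.
u_3 = 0.072731 × 0.602 + 0.024 = 0.067784.

Unemployment rate after three quarters ≈ 6.78%.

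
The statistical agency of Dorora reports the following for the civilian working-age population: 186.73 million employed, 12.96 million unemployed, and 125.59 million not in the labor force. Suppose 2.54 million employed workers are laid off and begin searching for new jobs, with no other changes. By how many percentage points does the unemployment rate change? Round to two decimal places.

The unemployment rate changes by +1.27 percentage points.

Initially, labor force = 186.73 + 12.96 = 199.69 million, so u = 12.96/199.69 = 6.49%.
After the change, employed falls and unemployed rises by 2.54; labor force unchanged → E = 184.19, U = 15.50, labor force = 199.69 million.
New unemployment rate = 15.50 / 199.69 = 7.76%.
Change = 7.76% − 6.49% = +1.27 percentage points.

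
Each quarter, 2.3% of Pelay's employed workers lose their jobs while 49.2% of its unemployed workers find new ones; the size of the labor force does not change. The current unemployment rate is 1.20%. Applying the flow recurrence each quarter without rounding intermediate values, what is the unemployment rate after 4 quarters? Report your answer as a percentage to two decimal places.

Unemployment rate after four quarters ≈ 4.29%.

With a fixed labor force, u_{t+1} = u_t + s·(1−u_t) − f·u_t = u_t·(1−s−f) + s.
Here 1−s−f = 0.485 and s = 0.023.
u_1 = 0.012000 × 0.485 + 0.023 = 0.028820.
u_2 = 0.028820 × 0.485 + 0.023 = 0.036978.
u_3 = 0.036978 × 0.485 + 0.023 = 0.040934.
u_4 = 0.040934 × 0.485 + 0.023 = 0.042853.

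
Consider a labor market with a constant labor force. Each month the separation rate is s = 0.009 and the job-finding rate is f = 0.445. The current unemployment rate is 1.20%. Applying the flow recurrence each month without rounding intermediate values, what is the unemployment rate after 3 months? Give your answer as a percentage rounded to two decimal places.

With a fixed labor force, u_{t+1} = u_t + s·(1−u_t) − f·u_t = u_t·(1−s−f) + s.
Here 1−s−f = 0.546 and s = 0.009.
u_1 = 0.012000 × 0.546 + 0.009 = 0.015552.
u_2 = 0.015552 × 0.546 + 0.009 = 0.017491.
u_3 = 0.017491 × 0.546 + 0.009 = 0.018550.

Unemployment rate after three months ≈ 1.86%.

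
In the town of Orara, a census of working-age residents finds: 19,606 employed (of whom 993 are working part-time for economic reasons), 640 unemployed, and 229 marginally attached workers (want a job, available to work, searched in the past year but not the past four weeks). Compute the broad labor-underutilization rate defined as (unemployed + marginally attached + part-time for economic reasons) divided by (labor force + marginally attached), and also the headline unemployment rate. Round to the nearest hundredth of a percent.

Labor force = 19,606 + 640 = 20,246.
Numerator = 640 + 229 + 993 = 1,862.
Denominator = 20,246 + 229 = 20,475.
Broad rate = 1,862 / 20,475 = 9.09%.
Headline unemployment rate = 640 / 20,246 = 3.16%.

Broad underutilization rate ≈ 9.09%; headline unemployment rate ≈ 3.16%.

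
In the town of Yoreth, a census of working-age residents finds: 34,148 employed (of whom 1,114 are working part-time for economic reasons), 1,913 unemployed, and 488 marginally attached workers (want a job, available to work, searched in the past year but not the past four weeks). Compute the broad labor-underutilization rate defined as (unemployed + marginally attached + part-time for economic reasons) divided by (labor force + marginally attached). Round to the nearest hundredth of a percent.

Labor force = 34,148 + 1,913 = 36,061.
Numerator = 1,913 + 488 + 1,114 = 3,515.
Denominator = 36,061 + 488 = 36,549.
Broad rate = 3,515 / 36,549 = 9.62%.

Broad underutilization rate ≈ 9.62%.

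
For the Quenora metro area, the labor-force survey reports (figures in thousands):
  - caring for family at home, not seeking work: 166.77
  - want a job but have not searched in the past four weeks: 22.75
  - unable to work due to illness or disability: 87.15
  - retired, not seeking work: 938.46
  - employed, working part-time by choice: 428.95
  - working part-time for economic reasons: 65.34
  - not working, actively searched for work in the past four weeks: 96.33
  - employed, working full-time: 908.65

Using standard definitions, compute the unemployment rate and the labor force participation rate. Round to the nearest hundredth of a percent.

Employed = 428.95 + 65.34 + 908.65 = 1,402.94 thousand (anyone who worked, including part-time for economic reasons, counts as employed).
Unemployed = 96.33 thousand.
Labor force = 1,402.94 + 96.33 = 1,499.27 thousand.
Not in labor force = 166.77 + 22.75 + 87.15 + 938.46 = 1,215.13 thousand (those not working and not actively searching are outside the labor force — including those who want a job but have given up searching).
Civilian working-age population = 1,499.27 + 1,215.13 = 2,714.40 thousand.
Unemployment rate = 96.33 / 1,499.27 = 6.43%.
Labor force participation rate = 1,499.27 / 2,714.40 = 55.23%.

Unemployment rate ≈ 6.43%; labor force participation rate ≈ 55.23%.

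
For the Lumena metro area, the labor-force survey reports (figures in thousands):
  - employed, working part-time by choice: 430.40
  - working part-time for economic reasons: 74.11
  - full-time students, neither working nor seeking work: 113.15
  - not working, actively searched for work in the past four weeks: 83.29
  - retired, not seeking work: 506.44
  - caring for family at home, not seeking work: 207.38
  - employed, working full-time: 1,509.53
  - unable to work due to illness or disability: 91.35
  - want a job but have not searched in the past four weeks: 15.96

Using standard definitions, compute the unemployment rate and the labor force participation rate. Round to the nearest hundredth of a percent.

Unemployment rate ≈ 3.97%; labor force participation rate ≈ 69.18%.

Employed = 430.40 + 74.11 + 1,509.53 = 2,014.04 thousand (anyone who worked, including part-time for economic reasons, counts as employed).
Unemployed = 83.29 thousand.
Labor force = 2,014.04 + 83.29 = 2,097.33 thousand.
Not in labor force = 113.15 + 506.44 + 207.38 + 91.35 + 15.96 = 934.28 thousand (those not working and not actively searching are outside the labor force — including those who want a job but have given up searching).
Civilian working-age population = 2,097.33 + 934.28 = 3,031.61 thousand.
Unemployment rate = 83.29 / 2,097.33 = 3.97%.
Labor force participation rate = 2,097.33 / 3,031.61 = 69.18%.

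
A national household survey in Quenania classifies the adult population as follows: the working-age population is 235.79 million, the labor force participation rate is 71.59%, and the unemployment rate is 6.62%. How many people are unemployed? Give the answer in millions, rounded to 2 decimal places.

About 11.17 million are unemployed.

Labor force = 0.7159 × 235.79 = 168.80 million.
Unemployed = 0.0662 × 168.80 ≈ 11.17 million.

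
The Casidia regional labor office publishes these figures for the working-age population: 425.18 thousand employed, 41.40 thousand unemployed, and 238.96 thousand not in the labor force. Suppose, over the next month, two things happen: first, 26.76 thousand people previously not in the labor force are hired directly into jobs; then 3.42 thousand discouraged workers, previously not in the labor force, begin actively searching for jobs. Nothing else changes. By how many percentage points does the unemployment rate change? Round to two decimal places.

Initially, labor force = 425.18 + 41.40 = 466.58 thousand, so u = 41.40/466.58 = 8.87%.
After the first change, employed and labor force both rise by 26.76; unemployed unchanged → E = 451.94, U = 41.40, labor force = 493.34 thousand.
After the second change, unemployed and labor force both rise by 3.42 → E = 451.94, U = 44.82, labor force = 496.76 thousand.
New unemployment rate = 44.82 / 496.76 = 9.02%.
Change = 9.02% − 8.87% = +0.15 percentage points.

The unemployment rate changes by +0.15 percentage points.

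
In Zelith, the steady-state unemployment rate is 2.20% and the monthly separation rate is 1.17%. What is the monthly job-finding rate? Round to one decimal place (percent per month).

From u* = s/(s+f): f = s·(1−u)/u.
f = 1.17 × (1 − 0.0220) / 0.0220 = 1.1443 / 0.0220 ≈ 52.0% per month.

Job-finding rate ≈ 52.0% per month.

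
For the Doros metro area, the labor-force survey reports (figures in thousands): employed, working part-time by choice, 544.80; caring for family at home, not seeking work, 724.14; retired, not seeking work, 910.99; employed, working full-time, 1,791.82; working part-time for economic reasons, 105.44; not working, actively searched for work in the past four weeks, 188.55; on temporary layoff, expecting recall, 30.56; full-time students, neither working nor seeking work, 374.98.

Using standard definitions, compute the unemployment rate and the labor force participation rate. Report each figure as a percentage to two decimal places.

Unemployment rate ≈ 8.23%; labor force participation rate ≈ 56.97%.

Employed = 544.80 + 1,791.82 + 105.44 = 2,442.06 thousand (anyone who worked, including part-time for economic reasons, counts as employed).
Unemployed = 188.55 + 30.56 = 219.11 thousand (jobless and actively searching, or on temporary layoff).
Labor force = 2,442.06 + 219.11 = 2,661.17 thousand.
Not in labor force = 724.14 + 910.99 + 374.98 = 2,010.11 thousand (those not working and not actively searching are outside the labor force).
Civilian working-age population = 2,661.17 + 2,010.11 = 4,671.28 thousand.
Unemployment rate = 219.11 / 2,661.17 = 8.23%.
Labor force participation rate = 2,661.17 / 4,671.28 = 56.97%.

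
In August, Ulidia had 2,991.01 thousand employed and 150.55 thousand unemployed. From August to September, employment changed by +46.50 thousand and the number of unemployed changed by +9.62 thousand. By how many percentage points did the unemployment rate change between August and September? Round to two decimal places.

The unemployment rate changed by +0.22 percentage points.

August: labor force = 2,991.01 + 150.55 = 3,141.56; u = 150.55/3,141.56 = 4.79%.
September: labor force = 3,037.51 + 160.17 = 3,197.68; u = 160.17/3,197.68 = 5.01%.
Change = 5.01% − 4.79% = +0.22 pp.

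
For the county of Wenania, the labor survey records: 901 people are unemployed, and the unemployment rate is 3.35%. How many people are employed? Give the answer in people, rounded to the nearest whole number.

Labor force = U / u = 901 / 0.0335 ≈ 26,896.
Employed = labor force − unemployed = 26,896 − 901 = 25,995.

About 25,995 are employed.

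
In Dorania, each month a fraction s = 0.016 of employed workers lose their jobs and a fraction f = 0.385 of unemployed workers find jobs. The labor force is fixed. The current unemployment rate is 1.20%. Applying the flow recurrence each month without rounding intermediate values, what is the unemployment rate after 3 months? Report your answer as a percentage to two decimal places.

With a fixed labor force, u_{t+1} = u_t + s·(1−u_t) − f·u_t = u_t·(1−s−f) + s.
Here 1−s−f = 0.599 and s = 0.016.
u_1 = 0.012000 × 0.599 + 0.016 = 0.023188.
u_2 = 0.023188 × 0.599 + 0.016 = 0.029890.
u_3 = 0.029890 × 0.599 + 0.016 = 0.033904.

Unemployment rate after three months ≈ 3.39%.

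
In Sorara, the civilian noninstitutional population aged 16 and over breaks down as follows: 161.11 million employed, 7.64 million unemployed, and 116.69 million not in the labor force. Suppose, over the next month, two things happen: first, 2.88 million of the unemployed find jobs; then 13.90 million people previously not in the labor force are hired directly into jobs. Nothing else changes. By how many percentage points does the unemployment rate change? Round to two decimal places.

The unemployment rate changes by −1.92 percentage points.

Initially, labor force = 161.11 + 7.64 = 168.75 million, so u = 7.64/168.75 = 4.53%.
After the first change, unemployed falls and employed rises by 2.88; labor force unchanged → E = 163.99, U = 4.76, labor force = 168.75 million.
After the second change, employed and labor force both rise by 13.90; unemployed unchanged → E = 177.89, U = 4.76, labor force = 182.65 million.
New unemployment rate = 4.76 / 182.65 = 2.61%.
Change = 2.61% − 4.53% = −1.92 percentage points.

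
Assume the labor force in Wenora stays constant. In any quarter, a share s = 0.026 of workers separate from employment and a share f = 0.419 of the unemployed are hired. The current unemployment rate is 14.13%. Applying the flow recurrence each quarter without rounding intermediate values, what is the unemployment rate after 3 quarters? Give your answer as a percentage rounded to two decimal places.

Unemployment rate after three quarters ≈ 7.26%.

With a fixed labor force, u_{t+1} = u_t + s·(1−u_t) − f·u_t = u_t·(1−s−f) + s.
Here 1−s−f = 0.555 and s = 0.026.
u_1 = 0.141300 × 0.555 + 0.026 = 0.104422.
u_2 = 0.104422 × 0.555 + 0.026 = 0.083954.
u_3 = 0.083954 × 0.555 + 0.026 = 0.072594.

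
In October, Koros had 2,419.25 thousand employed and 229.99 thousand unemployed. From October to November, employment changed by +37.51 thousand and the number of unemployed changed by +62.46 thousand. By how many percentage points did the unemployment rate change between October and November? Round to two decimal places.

October: labor force = 2,419.25 + 229.99 = 2,649.24; u = 229.99/2,649.24 = 8.68%.
November: labor force = 2,456.76 + 292.45 = 2,749.21; u = 292.45/2,749.21 = 10.64%.
Change = 10.64% − 8.68% = +1.96 pp.

The unemployment rate changed by +1.96 percentage points.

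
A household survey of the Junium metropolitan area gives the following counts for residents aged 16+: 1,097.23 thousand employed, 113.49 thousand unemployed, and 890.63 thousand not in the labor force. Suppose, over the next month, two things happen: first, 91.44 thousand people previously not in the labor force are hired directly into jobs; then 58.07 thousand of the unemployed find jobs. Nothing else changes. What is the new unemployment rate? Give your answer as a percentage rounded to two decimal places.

New unemployment rate ≈ 4.26%.

Initially, labor force = 1,097.23 + 113.49 = 1,210.72 thousand, so u = 113.49/1,210.72 = 9.37%.
After the first change, employed and labor force both rise by 91.44; unemployed unchanged → E = 1,188.67, U = 113.49, labor force = 1,302.16 thousand.
After the second change, unemployed falls and employed rises by 58.07; labor force unchanged → E = 1,246.74, U = 55.42, labor force = 1,302.16 thousand.
New unemployment rate = 55.42 / 1,302.16 = 4.26%.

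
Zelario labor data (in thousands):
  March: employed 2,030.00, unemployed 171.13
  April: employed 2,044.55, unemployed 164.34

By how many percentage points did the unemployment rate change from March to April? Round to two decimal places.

March: labor force = 2,030.00 + 171.13 = 2,201.13; u = 171.13/2,201.13 = 7.77%.
April: labor force = 2,044.55 + 164.34 = 2,208.89; u = 164.34/2,208.89 = 7.44%.
Change = 7.44% − 7.77% = −0.33 pp.

The unemployment rate changed by −0.33 percentage points.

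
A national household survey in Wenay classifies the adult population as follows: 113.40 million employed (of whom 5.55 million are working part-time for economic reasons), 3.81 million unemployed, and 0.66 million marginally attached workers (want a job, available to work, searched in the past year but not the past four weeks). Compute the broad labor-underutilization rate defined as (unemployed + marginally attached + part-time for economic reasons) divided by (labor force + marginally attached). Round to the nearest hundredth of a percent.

Broad underutilization rate ≈ 8.50%.

Labor force = 113.40 + 3.81 = 117.21 million.
Numerator = 3.81 + 0.66 + 5.55 = 10.02 million.
Denominator = 117.21 + 0.66 = 117.87 million.
Broad rate = 10.02 / 117.87 = 8.50%.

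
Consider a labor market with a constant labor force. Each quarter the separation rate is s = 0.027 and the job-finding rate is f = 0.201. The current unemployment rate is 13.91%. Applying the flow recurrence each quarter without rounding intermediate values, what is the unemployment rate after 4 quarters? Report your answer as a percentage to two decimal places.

With a fixed labor force, u_{t+1} = u_t + s·(1−u_t) − f·u_t = u_t·(1−s−f) + s.
Here 1−s−f = 0.772 and s = 0.027.
u_1 = 0.139100 × 0.772 + 0.027 = 0.134385.
u_2 = 0.134385 × 0.772 + 0.027 = 0.130745.
u_3 = 0.130745 × 0.772 + 0.027 = 0.127935.
u_4 = 0.127935 × 0.772 + 0.027 = 0.125766.

Unemployment rate after four quarters ≈ 12.58%.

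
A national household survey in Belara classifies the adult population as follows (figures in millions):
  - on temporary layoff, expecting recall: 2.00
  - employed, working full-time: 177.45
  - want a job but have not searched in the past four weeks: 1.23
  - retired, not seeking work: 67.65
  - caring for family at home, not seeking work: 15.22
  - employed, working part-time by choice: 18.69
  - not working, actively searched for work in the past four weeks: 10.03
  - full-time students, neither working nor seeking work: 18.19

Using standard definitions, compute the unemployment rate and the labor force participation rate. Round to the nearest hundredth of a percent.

Unemployment rate ≈ 5.78%; labor force participation rate ≈ 67.05%.

Employed = 177.45 + 18.69 = 196.14 million.
Unemployed = 2.00 + 10.03 = 12.03 million (jobless and actively searching, or on temporary layoff).
Labor force = 196.14 + 12.03 = 208.17 million.
Not in labor force = 1.23 + 67.65 + 15.22 + 18.19 = 102.29 million (those not working and not actively searching are outside the labor force — including those who want a job but have given up searching).
Civilian working-age population = 208.17 + 102.29 = 310.46 million.
Unemployment rate = 12.03 / 208.17 = 5.78%.
Labor force participation rate = 208.17 / 310.46 = 67.05%.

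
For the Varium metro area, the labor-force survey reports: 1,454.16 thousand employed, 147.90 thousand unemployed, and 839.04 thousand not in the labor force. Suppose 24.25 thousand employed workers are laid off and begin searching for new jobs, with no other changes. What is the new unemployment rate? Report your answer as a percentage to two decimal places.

New unemployment rate ≈ 10.75%.

Initially, labor force = 1,454.16 + 147.90 = 1,602.06 thousand, so u = 147.90/1,602.06 = 9.23%.
After the change, employed falls and unemployed rises by 24.25; labor force unchanged → E = 1,429.91, U = 172.15, labor force = 1,602.06 thousand.
New unemployment rate = 172.15 / 1,602.06 = 10.75%.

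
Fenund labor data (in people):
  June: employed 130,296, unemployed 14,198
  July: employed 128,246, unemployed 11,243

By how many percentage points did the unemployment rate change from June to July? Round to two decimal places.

The unemployment rate changed by −1.77 percentage points.

June: labor force = 130,296 + 14,198 = 144,494; u = 14,198/144,494 = 9.83%.
July: labor force = 128,246 + 11,243 = 139,489; u = 11,243/139,489 = 8.06%.
Change = 8.06% − 9.83% = −1.77 pp.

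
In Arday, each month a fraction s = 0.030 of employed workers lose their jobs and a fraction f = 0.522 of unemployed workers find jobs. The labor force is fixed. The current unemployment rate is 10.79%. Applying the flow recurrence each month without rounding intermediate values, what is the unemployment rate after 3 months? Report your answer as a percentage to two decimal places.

Unemployment rate after three months ≈ 5.92%.

With a fixed labor force, u_{t+1} = u_t + s·(1−u_t) − f·u_t = u_t·(1−s−f) + s.
Here 1−s−f = 0.448 and s = 0.030.
u_1 = 0.107900 × 0.448 + 0.030 = 0.078339.
u_2 = 0.078339 × 0.448 + 0.030 = 0.065096.
u_3 = 0.065096 × 0.448 + 0.030 = 0.059163.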